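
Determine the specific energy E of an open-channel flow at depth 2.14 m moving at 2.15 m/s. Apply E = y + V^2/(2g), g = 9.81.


Specific energy E = y + V^2/(2g).
Velocity head = V^2/(2g) = 2.15^2 / (2*9.81) = 4.6225 / 19.62 = 0.2356 m.
E = 2.14 + 0.2356 = 2.3756 m.

2.3756


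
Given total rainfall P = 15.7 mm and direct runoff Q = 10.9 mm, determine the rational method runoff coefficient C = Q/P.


The runoff coefficient C = runoff depth / rainfall depth.
C = 10.9 / 15.7
  = 0.6943.

0.6943


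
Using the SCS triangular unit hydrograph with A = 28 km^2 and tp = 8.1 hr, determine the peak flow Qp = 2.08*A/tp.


SCS formula: Qp = 2.08 * A / tp.
Qp = 2.08 * 28 / 8.1
   = 58.24 / 8.1
   = 7.19 m^3/s per cm.

7.19


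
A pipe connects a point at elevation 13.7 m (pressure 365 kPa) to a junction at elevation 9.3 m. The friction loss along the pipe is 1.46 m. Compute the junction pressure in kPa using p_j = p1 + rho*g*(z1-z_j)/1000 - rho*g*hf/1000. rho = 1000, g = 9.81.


Junction pressure: p_j = p1 + rho*g*(z1 - z_j)/1000 - rho*g*hf/1000.
Elevation term = 1000*9.81*(13.7 - 9.3)/1000 = 43.164 kPa.
Friction term = 1000*9.81*1.46/1000 = 14.323 kPa.
p_j = 365 + 43.164 - 14.323 = 393.84 kPa.

393.84


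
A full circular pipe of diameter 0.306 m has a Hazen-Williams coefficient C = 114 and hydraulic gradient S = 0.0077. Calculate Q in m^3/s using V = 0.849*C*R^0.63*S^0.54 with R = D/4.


For a full circular pipe, R = D/4 = 0.306/4 = 0.0765 m.
V = 0.849 * 114 * 0.0765^0.63 * 0.0077^0.54
  = 0.849 * 114 * 0.198019 * 0.072228
  = 1.3843 m/s.
Pipe area A = pi*D^2/4 = pi*0.306^2/4 = 0.0735 m^2.
Q = A * V = 0.0735 * 1.3843 = 0.1018 m^3/s.

0.1018


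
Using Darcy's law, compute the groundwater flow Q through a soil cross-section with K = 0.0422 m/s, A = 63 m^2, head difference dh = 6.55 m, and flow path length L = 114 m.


Darcy's law: Q = K * A * i, where i = dh/L.
Hydraulic gradient i = 6.55 / 114 = 0.057456.
Q = 0.0422 * 63 * 0.057456
  = 0.1528 m^3/s.

0.1528


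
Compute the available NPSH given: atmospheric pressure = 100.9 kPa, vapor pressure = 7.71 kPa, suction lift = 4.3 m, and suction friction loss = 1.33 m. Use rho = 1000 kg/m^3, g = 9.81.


NPSHa = p_atm/(rho*g) - z_s - hf_s - p_vap/(rho*g).
p_atm/(rho*g) = 100.9*1000 / (1000*9.81) = 10.285 m.
p_vap/(rho*g) = 7.71*1000 / (1000*9.81) = 0.786 m.
NPSHa = 10.285 - 4.3 - 1.33 - 0.786
      = 3.87 m.

3.87


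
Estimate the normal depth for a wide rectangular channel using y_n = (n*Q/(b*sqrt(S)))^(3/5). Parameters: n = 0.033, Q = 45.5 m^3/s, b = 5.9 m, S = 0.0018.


We use the wide-channel approximation y_n = (n*Q/(b*sqrt(S)))^(3/5).
sqrt(S) = sqrt(0.0018) = 0.042426.
Numerator: n*Q = 0.033 * 45.5 = 1.5015.
Denominator: b*sqrt(S) = 5.9 * 0.042426 = 0.250313.
arg = 5.9984.
y_n = 5.9984^(3/5) = 2.9297 m.

2.9297


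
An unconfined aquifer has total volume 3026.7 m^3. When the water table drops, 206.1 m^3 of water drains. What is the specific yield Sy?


Specific yield Sy = Volume drained / Total volume.
Sy = 206.1 / 3026.7
   = 0.0681.

0.0681


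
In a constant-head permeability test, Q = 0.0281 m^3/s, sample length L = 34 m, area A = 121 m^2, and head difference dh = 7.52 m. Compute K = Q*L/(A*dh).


From K = Q*L / (A*dh):
Numerator: Q*L = 0.0281 * 34 = 0.9554.
Denominator: A*dh = 121 * 7.52 = 909.92.
K = 0.9554 / 909.92 = 0.00105 m/s.

0.00105


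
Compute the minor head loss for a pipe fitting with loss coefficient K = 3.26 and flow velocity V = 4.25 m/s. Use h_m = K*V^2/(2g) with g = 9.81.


Minor loss formula: h_m = K * V^2/(2g).
V^2 = 4.25^2 = 18.0625.
V^2/(2g) = 18.0625 / 19.62 = 0.9206 m.
h_m = 3.26 * 0.9206 = 3.0012 m.

3.0012


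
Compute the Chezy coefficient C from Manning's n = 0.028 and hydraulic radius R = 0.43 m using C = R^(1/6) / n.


The Chezy coefficient relates to Manning's n through C = R^(1/6) / n.
R^(1/6) = 0.43^(1/6) = 0.868783.
C = 0.868783 / 0.028 = 31.03 m^(1/2)/s.

31.03


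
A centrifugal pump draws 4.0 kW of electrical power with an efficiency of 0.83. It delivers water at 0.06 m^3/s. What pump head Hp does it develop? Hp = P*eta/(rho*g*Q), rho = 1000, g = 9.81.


Pump head formula: Hp = P * eta / (rho * g * Q).
Numerator: P * eta = 4.0 * 1000 * 0.83 = 3320.0 W.
Denominator: rho * g * Q = 1000 * 9.81 * 0.06 = 588.6.
Hp = 3320.0 / 588.6 = 5.64 m.

5.64


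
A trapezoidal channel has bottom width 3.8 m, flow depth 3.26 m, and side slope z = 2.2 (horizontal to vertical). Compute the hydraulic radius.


For a trapezoidal section with side slope z:
A = (b + z*y)*y = (3.8 + 2.2*3.26)*3.26 = 35.769 m^2.
P = b + 2*y*sqrt(1 + z^2) = 3.8 + 2*3.26*sqrt(1 + 2.2^2) = 19.556 m.
R = A/P = 35.769 / 19.556 = 1.829 m.

1.829


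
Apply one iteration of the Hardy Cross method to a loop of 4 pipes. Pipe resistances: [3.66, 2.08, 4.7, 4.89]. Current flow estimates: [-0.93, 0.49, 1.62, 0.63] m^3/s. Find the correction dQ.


Numerator terms (r*Q*|Q|): 3.66*-0.93*|-0.93| = -3.1655; 2.08*0.49*|0.49| = 0.4994; 4.7*1.62*|1.62| = 12.3347; 4.89*0.63*|0.63| = 1.9408.
Sum of numerator = 11.6094.
Denominator terms (r*|Q|): 3.66*|-0.93| = 3.4038; 2.08*|0.49| = 1.0192; 4.7*|1.62| = 7.614; 4.89*|0.63| = 3.0807.
2 * sum of denominator = 2 * 15.1177 = 30.2354.
dQ = -11.6094 / 30.2354 = -0.384 m^3/s.

-0.384


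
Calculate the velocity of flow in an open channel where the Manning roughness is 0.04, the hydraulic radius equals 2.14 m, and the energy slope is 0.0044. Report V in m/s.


Manning's equation gives V = (1/n) * R^(2/3) * S^(1/2).
First, compute R^(2/3) = 2.14^(2/3) = 1.6606.
Next, S^(1/2) = 0.0044^(1/2) = 0.066332.
Then 1/n = 1/0.04 = 25.0.
V = 25.0 * 1.6606 * 0.066332 = 2.7539 m/s.

2.7539


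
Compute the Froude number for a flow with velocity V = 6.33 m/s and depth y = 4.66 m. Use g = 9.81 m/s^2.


The Froude number is defined as Fr = V / sqrt(g*y).
g*y = 9.81 * 4.66 = 45.7146.
sqrt(g*y) = sqrt(45.7146) = 6.7613.
Fr = 6.33 / 6.7613 = 0.9362.

0.9362


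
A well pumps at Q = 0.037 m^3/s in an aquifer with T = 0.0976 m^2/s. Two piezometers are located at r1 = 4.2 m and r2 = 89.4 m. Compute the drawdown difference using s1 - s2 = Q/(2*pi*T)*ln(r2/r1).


Thiem equation: s1 - s2 = Q/(2*pi*T) * ln(r2/r1).
ln(r2/r1) = ln(89.4/4.2) = 3.058.
Q/(2*pi*T) = 0.037 / (2*pi*0.0976) = 0.037 / 0.6132 = 0.0603.
s1 - s2 = 0.0603 * 3.058 = 0.1845 m.

0.1845


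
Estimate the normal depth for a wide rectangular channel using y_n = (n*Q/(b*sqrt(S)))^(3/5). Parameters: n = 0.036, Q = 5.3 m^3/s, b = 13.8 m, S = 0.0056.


We use the wide-channel approximation y_n = (n*Q/(b*sqrt(S)))^(3/5).
sqrt(S) = sqrt(0.0056) = 0.074833.
Numerator: n*Q = 0.036 * 5.3 = 0.1908.
Denominator: b*sqrt(S) = 13.8 * 0.074833 = 1.032695.
arg = 0.1848.
y_n = 0.1848^(3/5) = 0.363 m.

0.363


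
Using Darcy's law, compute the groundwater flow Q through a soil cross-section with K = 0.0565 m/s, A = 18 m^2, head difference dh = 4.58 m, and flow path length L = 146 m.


Darcy's law: Q = K * A * i, where i = dh/L.
Hydraulic gradient i = 4.58 / 146 = 0.03137.
Q = 0.0565 * 18 * 0.03137
  = 0.0319 m^3/s.

0.0319


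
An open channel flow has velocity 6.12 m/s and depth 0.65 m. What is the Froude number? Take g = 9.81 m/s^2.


The Froude number is defined as Fr = V / sqrt(g*y).
g*y = 9.81 * 0.65 = 6.3765.
sqrt(g*y) = sqrt(6.3765) = 2.5252.
Fr = 6.12 / 2.5252 = 2.4236.

2.4236


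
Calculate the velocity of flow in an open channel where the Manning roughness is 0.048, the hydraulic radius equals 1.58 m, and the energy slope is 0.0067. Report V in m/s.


Manning's equation gives V = (1/n) * R^(2/3) * S^(1/2).
First, compute R^(2/3) = 1.58^(2/3) = 1.3566.
Next, S^(1/2) = 0.0067^(1/2) = 0.081854.
Then 1/n = 1/0.048 = 20.83.
V = 20.83 * 1.3566 * 0.081854 = 2.3133 m/s.

2.3133


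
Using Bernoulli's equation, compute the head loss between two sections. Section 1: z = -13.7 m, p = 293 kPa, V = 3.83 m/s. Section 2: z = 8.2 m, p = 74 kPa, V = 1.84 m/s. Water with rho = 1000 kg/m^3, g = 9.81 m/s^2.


Total head at each section: H = z + p/(rho*g) + V^2/(2g).
H1 = -13.7 + 293*1000/(1000*9.81) + 3.83^2/(2*9.81)
   = -13.7 + 29.867 + 0.7477
   = 16.915 m.
H2 = 8.2 + 74*1000/(1000*9.81) + 1.84^2/(2*9.81)
   = 8.2 + 7.543 + 0.1726
   = 15.916 m.
h_L = H1 - H2 = 16.915 - 15.916 = 0.999 m.

0.999


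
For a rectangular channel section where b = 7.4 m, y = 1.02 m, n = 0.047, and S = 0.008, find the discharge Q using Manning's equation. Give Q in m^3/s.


For a rectangular channel, the cross-sectional area A = b * y = 7.4 * 1.02 = 7.55 m^2.
The wetted perimeter P = b + 2y = 7.4 + 2*1.02 = 9.44 m.
Hydraulic radius R = A/P = 7.55/9.44 = 0.7996 m.
Velocity V = (1/n)*R^(2/3)*S^(1/2) = (1/0.047)*0.7996^(2/3)*0.008^(1/2) = 1.6394 m/s.
Discharge Q = A * V = 7.55 * 1.6394 = 12.374 m^3/s.

12.374


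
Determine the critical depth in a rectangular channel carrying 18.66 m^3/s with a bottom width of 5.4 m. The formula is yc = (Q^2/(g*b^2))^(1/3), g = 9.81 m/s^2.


Using yc = (Q^2 / (g * b^2))^(1/3):
Q^2 = 18.66^2 = 348.2.
g * b^2 = 9.81 * 5.4^2 = 9.81 * 29.16 = 286.06.
Q^2 / (g*b^2) = 348.2 / 286.06 = 1.2172.
yc = 1.2172^(1/3) = 1.0677 m.

1.0677


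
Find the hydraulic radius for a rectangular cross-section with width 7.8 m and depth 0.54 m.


For a rectangular section:
Flow area A = b * y = 7.8 * 0.54 = 4.21 m^2.
Wetted perimeter P = b + 2y = 7.8 + 2*0.54 = 8.88 m.
Hydraulic radius R = A/P = 4.21 / 8.88 = 0.4743 m.

0.4743


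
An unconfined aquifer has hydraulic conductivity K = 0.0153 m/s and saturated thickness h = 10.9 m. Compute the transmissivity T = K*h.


Transmissivity is defined as T = K * h.
T = 0.0153 * 10.9
  = 0.1668 m^2/s.

0.1668


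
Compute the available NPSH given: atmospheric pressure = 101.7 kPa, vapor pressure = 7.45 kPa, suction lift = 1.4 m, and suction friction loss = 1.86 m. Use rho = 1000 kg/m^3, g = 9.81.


NPSHa = p_atm/(rho*g) - z_s - hf_s - p_vap/(rho*g).
p_atm/(rho*g) = 101.7*1000 / (1000*9.81) = 10.367 m.
p_vap/(rho*g) = 7.45*1000 / (1000*9.81) = 0.759 m.
NPSHa = 10.367 - 1.4 - 1.86 - 0.759
      = 6.35 m.

6.35


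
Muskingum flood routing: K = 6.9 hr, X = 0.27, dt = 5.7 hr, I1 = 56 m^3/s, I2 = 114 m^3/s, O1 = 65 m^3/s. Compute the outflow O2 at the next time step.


Muskingum coefficients:
denom = 2*K*(1-X) + dt = 2*6.9*(1-0.27) + 5.7 = 15.774.
C0 = (dt - 2*K*X)/denom = (5.7 - 2*6.9*0.27)/15.774 = 0.1251.
C1 = (dt + 2*K*X)/denom = (5.7 + 2*6.9*0.27)/15.774 = 0.5976.
C2 = (2*K*(1-X) - dt)/denom = 0.2773.
O2 = C0*I2 + C1*I1 + C2*O1
   = 0.1251*114 + 0.5976*56 + 0.2773*65
   = 65.75 m^3/s.

65.75


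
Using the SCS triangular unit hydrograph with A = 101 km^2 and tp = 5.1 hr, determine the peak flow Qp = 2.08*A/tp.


SCS formula: Qp = 2.08 * A / tp.
Qp = 2.08 * 101 / 5.1
   = 210.08 / 5.1
   = 41.19 m^3/s per cm.

41.19


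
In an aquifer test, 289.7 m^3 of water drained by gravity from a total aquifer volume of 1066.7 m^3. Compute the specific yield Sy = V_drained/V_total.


Specific yield Sy = Volume drained / Total volume.
Sy = 289.7 / 1066.7
   = 0.2716.

0.2716


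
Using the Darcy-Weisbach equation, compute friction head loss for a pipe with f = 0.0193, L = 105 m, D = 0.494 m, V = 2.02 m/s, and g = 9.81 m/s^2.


Darcy-Weisbach equation: h_f = f * (L/D) * V^2/(2g).
f * L/D = 0.0193 * 105/0.494 = 4.1022.
V^2/(2g) = 2.02^2 / (2*9.81) = 4.0804 / 19.62 = 0.208 m.
h_f = 4.1022 * 0.208 = 0.853 m.

0.853


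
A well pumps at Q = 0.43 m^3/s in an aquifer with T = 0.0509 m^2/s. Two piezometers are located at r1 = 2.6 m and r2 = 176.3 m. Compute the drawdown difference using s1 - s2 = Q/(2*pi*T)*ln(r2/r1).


Thiem equation: s1 - s2 = Q/(2*pi*T) * ln(r2/r1).
ln(r2/r1) = ln(176.3/2.6) = 4.2167.
Q/(2*pi*T) = 0.43 / (2*pi*0.0509) = 0.43 / 0.3198 = 1.3445.
s1 - s2 = 1.3445 * 4.2167 = 5.6695 m.

5.6695


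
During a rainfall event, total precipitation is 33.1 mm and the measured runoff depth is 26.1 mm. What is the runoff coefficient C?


The runoff coefficient C = runoff depth / rainfall depth.
C = 26.1 / 33.1
  = 0.7885.

0.7885


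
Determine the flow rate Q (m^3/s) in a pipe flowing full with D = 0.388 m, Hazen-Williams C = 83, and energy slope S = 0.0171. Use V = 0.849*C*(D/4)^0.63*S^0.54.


For a full circular pipe, R = D/4 = 0.388/4 = 0.097 m.
V = 0.849 * 83 * 0.097^0.63 * 0.0171^0.54
  = 0.849 * 83 * 0.229967 * 0.111127
  = 1.8008 m/s.
Pipe area A = pi*D^2/4 = pi*0.388^2/4 = 0.1182 m^2.
Q = A * V = 0.1182 * 1.8008 = 0.2129 m^3/s.

0.2129


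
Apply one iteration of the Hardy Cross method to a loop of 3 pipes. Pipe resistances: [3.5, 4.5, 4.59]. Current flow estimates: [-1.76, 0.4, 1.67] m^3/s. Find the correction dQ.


Numerator terms (r*Q*|Q|): 3.5*-1.76*|-1.76| = -10.8416; 4.5*0.4*|0.4| = 0.72; 4.59*1.67*|1.67| = 12.8011.
Sum of numerator = 2.6795.
Denominator terms (r*|Q|): 3.5*|-1.76| = 6.16; 4.5*|0.4| = 1.8; 4.59*|1.67| = 7.6653.
2 * sum of denominator = 2 * 15.6253 = 31.2506.
dQ = -2.6795 / 31.2506 = -0.0857 m^3/s.

-0.0857


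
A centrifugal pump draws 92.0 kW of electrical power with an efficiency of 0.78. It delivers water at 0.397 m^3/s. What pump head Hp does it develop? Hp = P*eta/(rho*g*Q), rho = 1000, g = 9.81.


Pump head formula: Hp = P * eta / (rho * g * Q).
Numerator: P * eta = 92.0 * 1000 * 0.78 = 71760.0 W.
Denominator: rho * g * Q = 1000 * 9.81 * 0.397 = 3894.57.
Hp = 71760.0 / 3894.57 = 18.43 m.

18.43


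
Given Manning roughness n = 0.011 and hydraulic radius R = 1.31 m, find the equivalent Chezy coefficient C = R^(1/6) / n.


The Chezy coefficient relates to Manning's n through C = R^(1/6) / n.
R^(1/6) = 1.31^(1/6) = 1.046033.
C = 1.046033 / 0.011 = 95.09 m^(1/2)/s.

95.09


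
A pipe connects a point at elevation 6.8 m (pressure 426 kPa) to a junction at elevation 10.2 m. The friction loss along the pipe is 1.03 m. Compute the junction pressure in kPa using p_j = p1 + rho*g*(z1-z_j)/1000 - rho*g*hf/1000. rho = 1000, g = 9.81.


Junction pressure: p_j = p1 + rho*g*(z1 - z_j)/1000 - rho*g*hf/1000.
Elevation term = 1000*9.81*(6.8 - 10.2)/1000 = -33.354 kPa.
Friction term = 1000*9.81*1.03/1000 = 10.104 kPa.
p_j = 426 + -33.354 - 10.104 = 382.54 kPa.

382.54


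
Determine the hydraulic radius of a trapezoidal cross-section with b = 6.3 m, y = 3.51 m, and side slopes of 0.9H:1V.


For a trapezoidal section with side slope z:
A = (b + z*y)*y = (6.3 + 0.9*3.51)*3.51 = 33.201 m^2.
P = b + 2*y*sqrt(1 + z^2) = 6.3 + 2*3.51*sqrt(1 + 0.9^2) = 15.744 m.
R = A/P = 33.201 / 15.744 = 2.1087 m.

2.1087


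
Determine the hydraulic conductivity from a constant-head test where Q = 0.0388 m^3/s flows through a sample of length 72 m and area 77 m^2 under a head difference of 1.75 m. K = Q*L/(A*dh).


From K = Q*L / (A*dh):
Numerator: Q*L = 0.0388 * 72 = 2.7936.
Denominator: A*dh = 77 * 1.75 = 134.75.
K = 2.7936 / 134.75 = 0.020732 m/s.

0.020732


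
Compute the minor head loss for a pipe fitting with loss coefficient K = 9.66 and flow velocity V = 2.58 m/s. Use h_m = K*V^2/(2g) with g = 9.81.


Minor loss formula: h_m = K * V^2/(2g).
V^2 = 2.58^2 = 6.6564.
V^2/(2g) = 6.6564 / 19.62 = 0.3393 m.
h_m = 9.66 * 0.3393 = 3.2773 m.

3.2773


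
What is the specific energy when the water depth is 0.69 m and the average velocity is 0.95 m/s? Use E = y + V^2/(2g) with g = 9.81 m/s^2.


Specific energy E = y + V^2/(2g).
Velocity head = V^2/(2g) = 0.95^2 / (2*9.81) = 0.9025 / 19.62 = 0.046 m.
E = 0.69 + 0.046 = 0.736 m.

0.736


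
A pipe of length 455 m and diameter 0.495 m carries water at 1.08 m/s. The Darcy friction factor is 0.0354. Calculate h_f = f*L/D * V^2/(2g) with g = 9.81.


Darcy-Weisbach equation: h_f = f * (L/D) * V^2/(2g).
f * L/D = 0.0354 * 455/0.495 = 32.5394.
V^2/(2g) = 1.08^2 / (2*9.81) = 1.1664 / 19.62 = 0.0594 m.
h_f = 32.5394 * 0.0594 = 1.934 m.

1.934


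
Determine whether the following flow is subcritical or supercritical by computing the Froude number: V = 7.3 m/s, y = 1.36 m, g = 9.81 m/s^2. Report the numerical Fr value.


The Froude number is defined as Fr = V / sqrt(g*y).
g*y = 9.81 * 1.36 = 13.3416.
sqrt(g*y) = sqrt(13.3416) = 3.6526.
Fr = 7.3 / 3.6526 = 1.9986.
Since Fr > 1, the flow is supercritical.

1.9986


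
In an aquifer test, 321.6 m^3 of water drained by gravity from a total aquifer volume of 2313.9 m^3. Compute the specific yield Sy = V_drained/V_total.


Specific yield Sy = Volume drained / Total volume.
Sy = 321.6 / 2313.9
   = 0.139.

0.139


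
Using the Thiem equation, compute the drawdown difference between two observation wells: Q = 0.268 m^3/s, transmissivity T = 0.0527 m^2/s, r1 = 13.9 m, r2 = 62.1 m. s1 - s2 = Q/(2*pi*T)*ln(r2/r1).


Thiem equation: s1 - s2 = Q/(2*pi*T) * ln(r2/r1).
ln(r2/r1) = ln(62.1/13.9) = 1.4969.
Q/(2*pi*T) = 0.268 / (2*pi*0.0527) = 0.268 / 0.3311 = 0.8094.
s1 - s2 = 0.8094 * 1.4969 = 1.2115 m.

1.2115


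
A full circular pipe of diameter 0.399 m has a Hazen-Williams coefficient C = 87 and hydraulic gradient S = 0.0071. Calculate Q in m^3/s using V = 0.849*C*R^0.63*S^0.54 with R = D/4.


For a full circular pipe, R = D/4 = 0.399/4 = 0.0998 m.
V = 0.849 * 87 * 0.0998^0.63 * 0.0071^0.54
  = 0.849 * 87 * 0.234053 * 0.069132
  = 1.1951 m/s.
Pipe area A = pi*D^2/4 = pi*0.399^2/4 = 0.125 m^2.
Q = A * V = 0.125 * 1.1951 = 0.1494 m^3/s.

0.1494


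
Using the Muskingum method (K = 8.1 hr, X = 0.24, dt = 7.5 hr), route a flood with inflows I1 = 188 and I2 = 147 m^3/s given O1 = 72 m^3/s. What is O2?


Muskingum coefficients:
denom = 2*K*(1-X) + dt = 2*8.1*(1-0.24) + 7.5 = 19.812.
C0 = (dt - 2*K*X)/denom = (7.5 - 2*8.1*0.24)/19.812 = 0.1823.
C1 = (dt + 2*K*X)/denom = (7.5 + 2*8.1*0.24)/19.812 = 0.5748.
C2 = (2*K*(1-X) - dt)/denom = 0.2429.
O2 = C0*I2 + C1*I1 + C2*O1
   = 0.1823*147 + 0.5748*188 + 0.2429*72
   = 152.35 m^3/s.

152.35


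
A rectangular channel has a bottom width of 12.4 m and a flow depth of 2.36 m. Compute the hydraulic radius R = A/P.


For a rectangular section:
Flow area A = b * y = 12.4 * 2.36 = 29.26 m^2.
Wetted perimeter P = b + 2y = 12.4 + 2*2.36 = 17.12 m.
Hydraulic radius R = A/P = 29.26 / 17.12 = 1.7093 m.

1.7093


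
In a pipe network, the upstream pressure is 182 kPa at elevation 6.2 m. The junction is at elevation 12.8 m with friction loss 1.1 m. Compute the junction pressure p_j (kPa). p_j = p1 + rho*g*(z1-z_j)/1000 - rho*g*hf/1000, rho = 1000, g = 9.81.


Junction pressure: p_j = p1 + rho*g*(z1 - z_j)/1000 - rho*g*hf/1000.
Elevation term = 1000*9.81*(6.2 - 12.8)/1000 = -64.746 kPa.
Friction term = 1000*9.81*1.1/1000 = 10.791 kPa.
p_j = 182 + -64.746 - 10.791 = 106.46 kPa.

106.46


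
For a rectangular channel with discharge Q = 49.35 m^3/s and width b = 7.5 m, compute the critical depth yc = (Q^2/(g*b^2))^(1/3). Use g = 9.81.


Using yc = (Q^2 / (g * b^2))^(1/3):
Q^2 = 49.35^2 = 2435.42.
g * b^2 = 9.81 * 7.5^2 = 9.81 * 56.25 = 551.81.
Q^2 / (g*b^2) = 2435.42 / 551.81 = 4.4135.
yc = 4.4135^(1/3) = 1.6403 m.

1.6403


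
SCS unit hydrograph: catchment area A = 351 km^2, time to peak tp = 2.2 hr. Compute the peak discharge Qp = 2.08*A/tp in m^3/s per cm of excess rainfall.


SCS formula: Qp = 2.08 * A / tp.
Qp = 2.08 * 351 / 2.2
   = 730.08 / 2.2
   = 331.85 m^3/s per cm.

331.85


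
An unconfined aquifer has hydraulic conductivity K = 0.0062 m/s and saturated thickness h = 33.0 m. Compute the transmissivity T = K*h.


Transmissivity is defined as T = K * h.
T = 0.0062 * 33.0
  = 0.2046 m^2/s.

0.2046


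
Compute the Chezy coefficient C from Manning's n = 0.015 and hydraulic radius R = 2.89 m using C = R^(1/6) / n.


The Chezy coefficient relates to Manning's n through C = R^(1/6) / n.
R^(1/6) = 2.89^(1/6) = 1.193483.
C = 1.193483 / 0.015 = 79.57 m^(1/2)/s.

79.57


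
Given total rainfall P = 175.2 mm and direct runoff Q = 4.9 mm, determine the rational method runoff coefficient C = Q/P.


The runoff coefficient C = runoff depth / rainfall depth.
C = 4.9 / 175.2
  = 0.028.

0.028


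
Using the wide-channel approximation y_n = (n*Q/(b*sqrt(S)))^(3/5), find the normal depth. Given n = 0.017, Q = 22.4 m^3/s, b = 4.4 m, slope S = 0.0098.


We use the wide-channel approximation y_n = (n*Q/(b*sqrt(S)))^(3/5).
sqrt(S) = sqrt(0.0098) = 0.098995.
Numerator: n*Q = 0.017 * 22.4 = 0.3808.
Denominator: b*sqrt(S) = 4.4 * 0.098995 = 0.435578.
arg = 0.8742.
y_n = 0.8742^(3/5) = 0.9225 m.

0.9225


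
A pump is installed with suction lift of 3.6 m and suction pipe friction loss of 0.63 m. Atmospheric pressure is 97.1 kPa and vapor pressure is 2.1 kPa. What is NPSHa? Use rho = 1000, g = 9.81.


NPSHa = p_atm/(rho*g) - z_s - hf_s - p_vap/(rho*g).
p_atm/(rho*g) = 97.1*1000 / (1000*9.81) = 9.898 m.
p_vap/(rho*g) = 2.1*1000 / (1000*9.81) = 0.214 m.
NPSHa = 9.898 - 3.6 - 0.63 - 0.214
      = 5.45 m.

5.45


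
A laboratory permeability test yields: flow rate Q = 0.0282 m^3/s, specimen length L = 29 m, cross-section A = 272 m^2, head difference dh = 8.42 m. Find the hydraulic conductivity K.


From K = Q*L / (A*dh):
Numerator: Q*L = 0.0282 * 29 = 0.8178.
Denominator: A*dh = 272 * 8.42 = 2290.24.
K = 0.8178 / 2290.24 = 0.000357 m/s.

0.000357


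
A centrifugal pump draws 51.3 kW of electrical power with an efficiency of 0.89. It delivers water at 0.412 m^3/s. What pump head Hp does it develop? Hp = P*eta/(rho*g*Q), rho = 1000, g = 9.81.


Pump head formula: Hp = P * eta / (rho * g * Q).
Numerator: P * eta = 51.3 * 1000 * 0.89 = 45657.0 W.
Denominator: rho * g * Q = 1000 * 9.81 * 0.412 = 4041.72.
Hp = 45657.0 / 4041.72 = 11.3 m.

11.3


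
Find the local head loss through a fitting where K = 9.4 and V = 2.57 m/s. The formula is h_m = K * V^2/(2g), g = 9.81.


Minor loss formula: h_m = K * V^2/(2g).
V^2 = 2.57^2 = 6.6049.
V^2/(2g) = 6.6049 / 19.62 = 0.3366 m.
h_m = 9.4 * 0.3366 = 3.1644 m.

3.1644


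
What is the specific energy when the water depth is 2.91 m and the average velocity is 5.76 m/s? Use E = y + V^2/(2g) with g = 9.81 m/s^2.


Specific energy E = y + V^2/(2g).
Velocity head = V^2/(2g) = 5.76^2 / (2*9.81) = 33.1776 / 19.62 = 1.691 m.
E = 2.91 + 1.691 = 4.601 m.

4.601


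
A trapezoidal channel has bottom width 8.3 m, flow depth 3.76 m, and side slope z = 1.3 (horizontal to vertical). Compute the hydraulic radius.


For a trapezoidal section with side slope z:
A = (b + z*y)*y = (8.3 + 1.3*3.76)*3.76 = 49.587 m^2.
P = b + 2*y*sqrt(1 + z^2) = 8.3 + 2*3.76*sqrt(1 + 1.3^2) = 20.634 m.
R = A/P = 49.587 / 20.634 = 2.4032 m.

2.4032


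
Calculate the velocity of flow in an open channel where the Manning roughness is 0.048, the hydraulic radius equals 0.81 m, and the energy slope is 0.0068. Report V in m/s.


Manning's equation gives V = (1/n) * R^(2/3) * S^(1/2).
First, compute R^(2/3) = 0.81^(2/3) = 0.8689.
Next, S^(1/2) = 0.0068^(1/2) = 0.082462.
Then 1/n = 1/0.048 = 20.83.
V = 20.83 * 0.8689 * 0.082462 = 1.4928 m/s.

1.4928


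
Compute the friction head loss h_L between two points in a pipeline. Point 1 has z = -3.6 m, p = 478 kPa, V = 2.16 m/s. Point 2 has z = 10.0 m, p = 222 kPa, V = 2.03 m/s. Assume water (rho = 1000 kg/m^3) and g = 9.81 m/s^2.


Total head at each section: H = z + p/(rho*g) + V^2/(2g).
H1 = -3.6 + 478*1000/(1000*9.81) + 2.16^2/(2*9.81)
   = -3.6 + 48.726 + 0.2378
   = 45.364 m.
H2 = 10.0 + 222*1000/(1000*9.81) + 2.03^2/(2*9.81)
   = 10.0 + 22.63 + 0.21
   = 32.84 m.
h_L = H1 - H2 = 45.364 - 32.84 = 12.524 m.

12.524


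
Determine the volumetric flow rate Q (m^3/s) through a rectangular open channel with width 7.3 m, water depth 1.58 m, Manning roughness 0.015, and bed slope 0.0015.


For a rectangular channel, the cross-sectional area A = b * y = 7.3 * 1.58 = 11.53 m^2.
The wetted perimeter P = b + 2y = 7.3 + 2*1.58 = 10.46 m.
Hydraulic radius R = A/P = 11.53/10.46 = 1.1027 m.
Velocity V = (1/n)*R^(2/3)*S^(1/2) = (1/0.015)*1.1027^(2/3)*0.0015^(1/2) = 2.7558 m/s.
Discharge Q = A * V = 11.53 * 2.7558 = 31.786 m^3/s.

31.786


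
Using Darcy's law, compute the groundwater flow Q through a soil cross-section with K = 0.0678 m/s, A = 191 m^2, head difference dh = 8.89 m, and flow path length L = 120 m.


Darcy's law: Q = K * A * i, where i = dh/L.
Hydraulic gradient i = 8.89 / 120 = 0.074083.
Q = 0.0678 * 191 * 0.074083
  = 0.9594 m^3/s.

0.9594


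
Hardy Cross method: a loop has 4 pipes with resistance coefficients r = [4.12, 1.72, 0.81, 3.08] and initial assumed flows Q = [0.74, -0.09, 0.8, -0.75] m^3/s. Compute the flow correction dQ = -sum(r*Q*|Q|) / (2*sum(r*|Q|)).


Numerator terms (r*Q*|Q|): 4.12*0.74*|0.74| = 2.2561; 1.72*-0.09*|-0.09| = -0.0139; 0.81*0.8*|0.8| = 0.5184; 3.08*-0.75*|-0.75| = -1.7325.
Sum of numerator = 1.0281.
Denominator terms (r*|Q|): 4.12*|0.74| = 3.0488; 1.72*|-0.09| = 0.1548; 0.81*|0.8| = 0.648; 3.08*|-0.75| = 2.31.
2 * sum of denominator = 2 * 6.1616 = 12.3232.
dQ = -1.0281 / 12.3232 = -0.0834 m^3/s.

-0.0834


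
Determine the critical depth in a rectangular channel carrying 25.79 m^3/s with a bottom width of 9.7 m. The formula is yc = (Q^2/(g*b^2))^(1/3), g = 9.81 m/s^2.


Using yc = (Q^2 / (g * b^2))^(1/3):
Q^2 = 25.79^2 = 665.12.
g * b^2 = 9.81 * 9.7^2 = 9.81 * 94.09 = 923.02.
Q^2 / (g*b^2) = 665.12 / 923.02 = 0.7206.
yc = 0.7206^(1/3) = 0.8965 m.

0.8965


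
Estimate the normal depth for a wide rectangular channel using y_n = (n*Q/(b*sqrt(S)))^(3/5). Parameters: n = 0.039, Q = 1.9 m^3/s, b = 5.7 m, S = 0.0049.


We use the wide-channel approximation y_n = (n*Q/(b*sqrt(S)))^(3/5).
sqrt(S) = sqrt(0.0049) = 0.07.
Numerator: n*Q = 0.039 * 1.9 = 0.0741.
Denominator: b*sqrt(S) = 5.7 * 0.07 = 0.399.
arg = 0.1857.
y_n = 0.1857^(3/5) = 0.3642 m.

0.3642


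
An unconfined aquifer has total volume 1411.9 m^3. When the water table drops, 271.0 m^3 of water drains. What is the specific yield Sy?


Specific yield Sy = Volume drained / Total volume.
Sy = 271.0 / 1411.9
   = 0.1919.

0.1919


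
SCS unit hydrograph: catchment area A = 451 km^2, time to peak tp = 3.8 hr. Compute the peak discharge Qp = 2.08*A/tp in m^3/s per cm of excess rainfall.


SCS formula: Qp = 2.08 * A / tp.
Qp = 2.08 * 451 / 3.8
   = 938.08 / 3.8
   = 246.86 m^3/s per cm.

246.86


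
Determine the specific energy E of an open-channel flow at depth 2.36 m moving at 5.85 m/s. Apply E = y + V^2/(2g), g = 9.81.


Specific energy E = y + V^2/(2g).
Velocity head = V^2/(2g) = 5.85^2 / (2*9.81) = 34.2225 / 19.62 = 1.7443 m.
E = 2.36 + 1.7443 = 4.1043 m.

4.1043


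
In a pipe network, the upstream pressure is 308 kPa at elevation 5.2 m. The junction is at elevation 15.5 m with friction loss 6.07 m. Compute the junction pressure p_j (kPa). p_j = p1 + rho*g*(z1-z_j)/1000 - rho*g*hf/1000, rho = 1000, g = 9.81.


Junction pressure: p_j = p1 + rho*g*(z1 - z_j)/1000 - rho*g*hf/1000.
Elevation term = 1000*9.81*(5.2 - 15.5)/1000 = -101.043 kPa.
Friction term = 1000*9.81*6.07/1000 = 59.547 kPa.
p_j = 308 + -101.043 - 59.547 = 147.41 kPa.

147.41


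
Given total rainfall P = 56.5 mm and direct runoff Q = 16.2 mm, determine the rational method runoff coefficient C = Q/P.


The runoff coefficient C = runoff depth / rainfall depth.
C = 16.2 / 56.5
  = 0.2867.

0.2867


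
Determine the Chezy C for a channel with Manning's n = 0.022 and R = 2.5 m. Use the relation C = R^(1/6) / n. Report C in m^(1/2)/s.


The Chezy coefficient relates to Manning's n through C = R^(1/6) / n.
R^(1/6) = 2.5^(1/6) = 1.164993.
C = 1.164993 / 0.022 = 52.95 m^(1/2)/s.

52.95


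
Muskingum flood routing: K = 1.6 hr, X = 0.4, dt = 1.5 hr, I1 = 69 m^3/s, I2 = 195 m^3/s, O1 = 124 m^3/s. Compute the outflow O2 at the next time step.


Muskingum coefficients:
denom = 2*K*(1-X) + dt = 2*1.6*(1-0.4) + 1.5 = 3.42.
C0 = (dt - 2*K*X)/denom = (1.5 - 2*1.6*0.4)/3.42 = 0.0643.
C1 = (dt + 2*K*X)/denom = (1.5 + 2*1.6*0.4)/3.42 = 0.8129.
C2 = (2*K*(1-X) - dt)/denom = 0.1228.
O2 = C0*I2 + C1*I1 + C2*O1
   = 0.0643*195 + 0.8129*69 + 0.1228*124
   = 83.86 m^3/s.

83.86


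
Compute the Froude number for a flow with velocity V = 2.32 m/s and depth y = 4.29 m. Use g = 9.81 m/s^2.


The Froude number is defined as Fr = V / sqrt(g*y).
g*y = 9.81 * 4.29 = 42.0849.
sqrt(g*y) = sqrt(42.0849) = 6.4873.
Fr = 2.32 / 6.4873 = 0.3576.

0.3576


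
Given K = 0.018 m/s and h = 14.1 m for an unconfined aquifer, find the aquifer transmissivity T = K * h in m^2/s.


Transmissivity is defined as T = K * h.
T = 0.018 * 14.1
  = 0.2538 m^2/s.

0.2538


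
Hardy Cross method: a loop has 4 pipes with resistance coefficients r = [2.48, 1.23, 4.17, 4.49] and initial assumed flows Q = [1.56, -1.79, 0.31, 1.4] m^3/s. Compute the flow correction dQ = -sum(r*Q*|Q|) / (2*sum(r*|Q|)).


Numerator terms (r*Q*|Q|): 2.48*1.56*|1.56| = 6.0353; 1.23*-1.79*|-1.79| = -3.941; 4.17*0.31*|0.31| = 0.4007; 4.49*1.4*|1.4| = 8.8004.
Sum of numerator = 11.2954.
Denominator terms (r*|Q|): 2.48*|1.56| = 3.8688; 1.23*|-1.79| = 2.2017; 4.17*|0.31| = 1.2927; 4.49*|1.4| = 6.286.
2 * sum of denominator = 2 * 13.6492 = 27.2984.
dQ = -11.2954 / 27.2984 = -0.4138 m^3/s.

-0.4138


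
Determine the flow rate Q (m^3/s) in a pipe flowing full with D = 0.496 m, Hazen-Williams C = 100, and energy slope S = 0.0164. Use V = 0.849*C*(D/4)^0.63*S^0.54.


For a full circular pipe, R = D/4 = 0.496/4 = 0.124 m.
V = 0.849 * 100 * 0.124^0.63 * 0.0164^0.54
  = 0.849 * 100 * 0.268445 * 0.108646
  = 2.4762 m/s.
Pipe area A = pi*D^2/4 = pi*0.496^2/4 = 0.1932 m^2.
Q = A * V = 0.1932 * 2.4762 = 0.4784 m^3/s.

0.4784


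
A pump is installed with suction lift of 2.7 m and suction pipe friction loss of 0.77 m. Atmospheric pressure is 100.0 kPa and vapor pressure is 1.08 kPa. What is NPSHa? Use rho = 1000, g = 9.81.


NPSHa = p_atm/(rho*g) - z_s - hf_s - p_vap/(rho*g).
p_atm/(rho*g) = 100.0*1000 / (1000*9.81) = 10.194 m.
p_vap/(rho*g) = 1.08*1000 / (1000*9.81) = 0.11 m.
NPSHa = 10.194 - 2.7 - 0.77 - 0.11
      = 6.61 m.

6.61


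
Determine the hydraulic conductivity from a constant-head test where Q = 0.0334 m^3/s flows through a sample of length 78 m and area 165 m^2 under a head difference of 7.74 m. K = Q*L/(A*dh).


From K = Q*L / (A*dh):
Numerator: Q*L = 0.0334 * 78 = 2.6052.
Denominator: A*dh = 165 * 7.74 = 1277.1.
K = 2.6052 / 1277.1 = 0.00204 m/s.

0.00204


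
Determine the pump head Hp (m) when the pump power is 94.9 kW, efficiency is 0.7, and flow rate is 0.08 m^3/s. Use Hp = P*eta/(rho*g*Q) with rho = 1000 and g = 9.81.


Pump head formula: Hp = P * eta / (rho * g * Q).
Numerator: P * eta = 94.9 * 1000 * 0.7 = 66430.0 W.
Denominator: rho * g * Q = 1000 * 9.81 * 0.08 = 784.8.
Hp = 66430.0 / 784.8 = 84.65 m.

84.65


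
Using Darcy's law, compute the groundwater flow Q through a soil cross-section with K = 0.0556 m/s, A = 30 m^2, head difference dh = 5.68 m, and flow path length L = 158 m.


Darcy's law: Q = K * A * i, where i = dh/L.
Hydraulic gradient i = 5.68 / 158 = 0.035949.
Q = 0.0556 * 30 * 0.035949
  = 0.06 m^3/s.

0.06


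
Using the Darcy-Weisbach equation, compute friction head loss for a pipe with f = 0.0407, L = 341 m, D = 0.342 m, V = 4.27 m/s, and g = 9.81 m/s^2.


Darcy-Weisbach equation: h_f = f * (L/D) * V^2/(2g).
f * L/D = 0.0407 * 341/0.342 = 40.581.
V^2/(2g) = 4.27^2 / (2*9.81) = 18.2329 / 19.62 = 0.9293 m.
h_f = 40.581 * 0.9293 = 37.712 m.

37.712


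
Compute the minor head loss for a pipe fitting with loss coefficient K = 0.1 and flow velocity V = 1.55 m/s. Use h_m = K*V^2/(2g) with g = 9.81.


Minor loss formula: h_m = K * V^2/(2g).
V^2 = 1.55^2 = 2.4025.
V^2/(2g) = 2.4025 / 19.62 = 0.1225 m.
h_m = 0.1 * 0.1225 = 0.0122 m.

0.0122


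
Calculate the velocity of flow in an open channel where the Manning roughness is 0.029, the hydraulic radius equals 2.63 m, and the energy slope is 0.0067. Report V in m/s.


Manning's equation gives V = (1/n) * R^(2/3) * S^(1/2).
First, compute R^(2/3) = 2.63^(2/3) = 1.9053.
Next, S^(1/2) = 0.0067^(1/2) = 0.081854.
Then 1/n = 1/0.029 = 34.48.
V = 34.48 * 1.9053 * 0.081854 = 5.3779 m/s.

5.3779


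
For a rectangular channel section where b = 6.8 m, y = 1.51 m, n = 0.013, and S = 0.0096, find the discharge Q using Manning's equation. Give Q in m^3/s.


For a rectangular channel, the cross-sectional area A = b * y = 6.8 * 1.51 = 10.27 m^2.
The wetted perimeter P = b + 2y = 6.8 + 2*1.51 = 9.82 m.
Hydraulic radius R = A/P = 10.27/9.82 = 1.0456 m.
Velocity V = (1/n)*R^(2/3)*S^(1/2) = (1/0.013)*1.0456^(2/3)*0.0096^(1/2) = 7.7644 m/s.
Discharge Q = A * V = 10.27 * 7.7644 = 79.725 m^3/s.

79.725


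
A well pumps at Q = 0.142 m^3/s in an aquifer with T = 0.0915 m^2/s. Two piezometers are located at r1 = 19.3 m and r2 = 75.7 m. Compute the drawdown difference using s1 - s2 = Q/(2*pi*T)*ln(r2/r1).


Thiem equation: s1 - s2 = Q/(2*pi*T) * ln(r2/r1).
ln(r2/r1) = ln(75.7/19.3) = 1.3667.
Q/(2*pi*T) = 0.142 / (2*pi*0.0915) = 0.142 / 0.5749 = 0.247.
s1 - s2 = 0.247 * 1.3667 = 0.3376 m.

0.3376


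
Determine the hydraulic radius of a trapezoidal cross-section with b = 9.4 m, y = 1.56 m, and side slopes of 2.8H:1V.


For a trapezoidal section with side slope z:
A = (b + z*y)*y = (9.4 + 2.8*1.56)*1.56 = 21.478 m^2.
P = b + 2*y*sqrt(1 + z^2) = 9.4 + 2*1.56*sqrt(1 + 2.8^2) = 18.676 m.
R = A/P = 21.478 / 18.676 = 1.15 m.

1.15


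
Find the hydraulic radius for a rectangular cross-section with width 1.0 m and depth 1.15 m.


For a rectangular section:
Flow area A = b * y = 1.0 * 1.15 = 1.15 m^2.
Wetted perimeter P = b + 2y = 1.0 + 2*1.15 = 3.3 m.
Hydraulic radius R = A/P = 1.15 / 3.3 = 0.3485 m.

0.3485


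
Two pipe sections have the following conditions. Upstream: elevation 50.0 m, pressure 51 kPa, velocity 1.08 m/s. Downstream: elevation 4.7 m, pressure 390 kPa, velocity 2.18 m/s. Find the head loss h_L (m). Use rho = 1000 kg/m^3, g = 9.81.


Total head at each section: H = z + p/(rho*g) + V^2/(2g).
H1 = 50.0 + 51*1000/(1000*9.81) + 1.08^2/(2*9.81)
   = 50.0 + 5.199 + 0.0594
   = 55.258 m.
H2 = 4.7 + 390*1000/(1000*9.81) + 2.18^2/(2*9.81)
   = 4.7 + 39.755 + 0.2422
   = 44.698 m.
h_L = H1 - H2 = 55.258 - 44.698 = 10.561 m.

10.561


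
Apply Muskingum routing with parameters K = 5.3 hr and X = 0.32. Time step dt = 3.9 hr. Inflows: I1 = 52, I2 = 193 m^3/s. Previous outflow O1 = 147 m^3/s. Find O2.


Muskingum coefficients:
denom = 2*K*(1-X) + dt = 2*5.3*(1-0.32) + 3.9 = 11.108.
C0 = (dt - 2*K*X)/denom = (3.9 - 2*5.3*0.32)/11.108 = 0.0457.
C1 = (dt + 2*K*X)/denom = (3.9 + 2*5.3*0.32)/11.108 = 0.6565.
C2 = (2*K*(1-X) - dt)/denom = 0.2978.
O2 = C0*I2 + C1*I1 + C2*O1
   = 0.0457*193 + 0.6565*52 + 0.2978*147
   = 86.74 m^3/s.

86.74


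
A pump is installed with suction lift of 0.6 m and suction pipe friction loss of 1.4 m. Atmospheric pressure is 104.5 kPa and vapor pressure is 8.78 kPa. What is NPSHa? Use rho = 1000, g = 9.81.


NPSHa = p_atm/(rho*g) - z_s - hf_s - p_vap/(rho*g).
p_atm/(rho*g) = 104.5*1000 / (1000*9.81) = 10.652 m.
p_vap/(rho*g) = 8.78*1000 / (1000*9.81) = 0.895 m.
NPSHa = 10.652 - 0.6 - 1.4 - 0.895
      = 7.76 m.

7.76


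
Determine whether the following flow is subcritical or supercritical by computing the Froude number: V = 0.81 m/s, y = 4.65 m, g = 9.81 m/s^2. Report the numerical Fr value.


The Froude number is defined as Fr = V / sqrt(g*y).
g*y = 9.81 * 4.65 = 45.6165.
sqrt(g*y) = sqrt(45.6165) = 6.754.
Fr = 0.81 / 6.754 = 0.1199.
Since Fr < 1, the flow is subcritical.

0.1199


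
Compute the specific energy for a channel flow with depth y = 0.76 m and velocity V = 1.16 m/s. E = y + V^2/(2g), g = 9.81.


Specific energy E = y + V^2/(2g).
Velocity head = V^2/(2g) = 1.16^2 / (2*9.81) = 1.3456 / 19.62 = 0.0686 m.
E = 0.76 + 0.0686 = 0.8286 m.

0.8286


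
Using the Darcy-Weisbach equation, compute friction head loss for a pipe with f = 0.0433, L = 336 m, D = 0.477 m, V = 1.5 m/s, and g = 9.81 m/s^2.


Darcy-Weisbach equation: h_f = f * (L/D) * V^2/(2g).
f * L/D = 0.0433 * 336/0.477 = 30.5006.
V^2/(2g) = 1.5^2 / (2*9.81) = 2.25 / 19.62 = 0.1147 m.
h_f = 30.5006 * 0.1147 = 3.498 m.

3.498


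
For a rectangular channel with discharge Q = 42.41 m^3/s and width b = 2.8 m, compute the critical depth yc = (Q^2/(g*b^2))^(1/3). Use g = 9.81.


Using yc = (Q^2 / (g * b^2))^(1/3):
Q^2 = 42.41^2 = 1798.61.
g * b^2 = 9.81 * 2.8^2 = 9.81 * 7.84 = 76.91.
Q^2 / (g*b^2) = 1798.61 / 76.91 = 23.3859.
yc = 23.3859^(1/3) = 2.8597 m.

2.8597


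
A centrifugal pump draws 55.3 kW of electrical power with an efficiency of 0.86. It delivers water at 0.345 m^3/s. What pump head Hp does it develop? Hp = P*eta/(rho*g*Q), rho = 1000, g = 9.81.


Pump head formula: Hp = P * eta / (rho * g * Q).
Numerator: P * eta = 55.3 * 1000 * 0.86 = 47558.0 W.
Denominator: rho * g * Q = 1000 * 9.81 * 0.345 = 3384.45.
Hp = 47558.0 / 3384.45 = 14.05 m.

14.05


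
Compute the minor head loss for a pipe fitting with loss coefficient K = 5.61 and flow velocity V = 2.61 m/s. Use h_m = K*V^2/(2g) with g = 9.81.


Minor loss formula: h_m = K * V^2/(2g).
V^2 = 2.61^2 = 6.8121.
V^2/(2g) = 6.8121 / 19.62 = 0.3472 m.
h_m = 5.61 * 0.3472 = 1.9478 m.

1.9478


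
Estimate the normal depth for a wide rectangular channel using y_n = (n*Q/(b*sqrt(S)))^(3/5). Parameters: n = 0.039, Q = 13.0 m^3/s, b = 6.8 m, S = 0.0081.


We use the wide-channel approximation y_n = (n*Q/(b*sqrt(S)))^(3/5).
sqrt(S) = sqrt(0.0081) = 0.09.
Numerator: n*Q = 0.039 * 13.0 = 0.507.
Denominator: b*sqrt(S) = 6.8 * 0.09 = 0.612.
arg = 0.8284.
y_n = 0.8284^(3/5) = 0.8932 m.

0.8932


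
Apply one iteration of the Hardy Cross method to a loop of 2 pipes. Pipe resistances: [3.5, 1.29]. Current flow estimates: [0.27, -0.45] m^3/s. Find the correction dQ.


Numerator terms (r*Q*|Q|): 3.5*0.27*|0.27| = 0.2552; 1.29*-0.45*|-0.45| = -0.2612.
Sum of numerator = -0.0061.
Denominator terms (r*|Q|): 3.5*|0.27| = 0.945; 1.29*|-0.45| = 0.5805.
2 * sum of denominator = 2 * 1.5255 = 3.051.
dQ = --0.0061 / 3.051 = 0.002 m^3/s.

0.002


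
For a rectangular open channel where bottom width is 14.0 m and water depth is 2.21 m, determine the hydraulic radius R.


For a rectangular section:
Flow area A = b * y = 14.0 * 2.21 = 30.94 m^2.
Wetted perimeter P = b + 2y = 14.0 + 2*2.21 = 18.42 m.
Hydraulic radius R = A/P = 30.94 / 18.42 = 1.6797 m.

1.6797


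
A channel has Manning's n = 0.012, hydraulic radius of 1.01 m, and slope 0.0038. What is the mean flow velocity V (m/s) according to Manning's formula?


Manning's equation gives V = (1/n) * R^(2/3) * S^(1/2).
First, compute R^(2/3) = 1.01^(2/3) = 1.0067.
Next, S^(1/2) = 0.0038^(1/2) = 0.061644.
Then 1/n = 1/0.012 = 83.33.
V = 83.33 * 1.0067 * 0.061644 = 5.1712 m/s.

5.1712


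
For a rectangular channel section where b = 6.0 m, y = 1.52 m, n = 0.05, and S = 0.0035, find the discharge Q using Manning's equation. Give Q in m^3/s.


For a rectangular channel, the cross-sectional area A = b * y = 6.0 * 1.52 = 9.12 m^2.
The wetted perimeter P = b + 2y = 6.0 + 2*1.52 = 9.04 m.
Hydraulic radius R = A/P = 9.12/9.04 = 1.0088 m.
Velocity V = (1/n)*R^(2/3)*S^(1/2) = (1/0.05)*1.0088^(2/3)*0.0035^(1/2) = 1.1902 m/s.
Discharge Q = A * V = 9.12 * 1.1902 = 10.854 m^3/s.

10.854


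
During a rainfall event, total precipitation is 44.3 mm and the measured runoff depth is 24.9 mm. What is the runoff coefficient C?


The runoff coefficient C = runoff depth / rainfall depth.
C = 24.9 / 44.3
  = 0.5621.

0.5621


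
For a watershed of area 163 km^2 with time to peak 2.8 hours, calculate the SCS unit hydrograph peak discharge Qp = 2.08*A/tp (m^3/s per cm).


SCS formula: Qp = 2.08 * A / tp.
Qp = 2.08 * 163 / 2.8
   = 339.04 / 2.8
   = 121.09 m^3/s per cm.

121.09


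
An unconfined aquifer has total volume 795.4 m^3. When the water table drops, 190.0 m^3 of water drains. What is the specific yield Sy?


Specific yield Sy = Volume drained / Total volume.
Sy = 190.0 / 795.4
   = 0.2389.

0.2389


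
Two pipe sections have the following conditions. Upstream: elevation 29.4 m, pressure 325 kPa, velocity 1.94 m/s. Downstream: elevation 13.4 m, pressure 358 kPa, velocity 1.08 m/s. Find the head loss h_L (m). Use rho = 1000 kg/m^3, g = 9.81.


Total head at each section: H = z + p/(rho*g) + V^2/(2g).
H1 = 29.4 + 325*1000/(1000*9.81) + 1.94^2/(2*9.81)
   = 29.4 + 33.129 + 0.1918
   = 62.721 m.
H2 = 13.4 + 358*1000/(1000*9.81) + 1.08^2/(2*9.81)
   = 13.4 + 36.493 + 0.0594
   = 49.953 m.
h_L = H1 - H2 = 62.721 - 49.953 = 12.768 m.

12.768
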